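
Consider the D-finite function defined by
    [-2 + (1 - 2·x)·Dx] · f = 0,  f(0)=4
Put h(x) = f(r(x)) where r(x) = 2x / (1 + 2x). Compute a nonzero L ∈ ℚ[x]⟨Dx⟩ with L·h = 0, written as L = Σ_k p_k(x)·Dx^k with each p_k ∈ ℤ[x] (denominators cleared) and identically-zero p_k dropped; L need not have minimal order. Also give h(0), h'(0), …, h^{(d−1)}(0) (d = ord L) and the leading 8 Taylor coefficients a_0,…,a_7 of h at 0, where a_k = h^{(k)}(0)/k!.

L = 4 + (-1 + 4·x^2)·Dx  (order 1).
h: a_k = 4, 16, 32, 64, 128, 256, 512, 1024, …
ICs: h(0) = 4.

f: a_k = 4, 8, 16, 32, 64, 128, 256, 512, …
L₀ from L_f via x↦r, Dx↦r'^{-1}Dx.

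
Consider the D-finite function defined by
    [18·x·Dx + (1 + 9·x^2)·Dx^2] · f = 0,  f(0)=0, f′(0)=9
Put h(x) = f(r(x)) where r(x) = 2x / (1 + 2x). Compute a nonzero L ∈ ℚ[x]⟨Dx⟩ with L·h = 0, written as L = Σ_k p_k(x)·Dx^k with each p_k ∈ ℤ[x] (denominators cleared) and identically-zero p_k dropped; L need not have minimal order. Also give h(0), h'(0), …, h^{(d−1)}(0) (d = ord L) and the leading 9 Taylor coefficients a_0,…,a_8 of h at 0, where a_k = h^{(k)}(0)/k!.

L = (4 + 80·x)·Dx + (1 + 4·x + 40·x^2)·Dx^2  (order 2).
h: a_k = 0, 18, -36, -144, 1152, -1152/5, -29952, 764928/7, 516096, …
ICs: h(0) = 0, h′(0) = 18.

f: a_k = 0, 9, 0, -27, 0, 729/5, 0, -6561/7, 0, …
f∘r: x↦r, Dx↦Dx/r' in L_f ⇒ L₀.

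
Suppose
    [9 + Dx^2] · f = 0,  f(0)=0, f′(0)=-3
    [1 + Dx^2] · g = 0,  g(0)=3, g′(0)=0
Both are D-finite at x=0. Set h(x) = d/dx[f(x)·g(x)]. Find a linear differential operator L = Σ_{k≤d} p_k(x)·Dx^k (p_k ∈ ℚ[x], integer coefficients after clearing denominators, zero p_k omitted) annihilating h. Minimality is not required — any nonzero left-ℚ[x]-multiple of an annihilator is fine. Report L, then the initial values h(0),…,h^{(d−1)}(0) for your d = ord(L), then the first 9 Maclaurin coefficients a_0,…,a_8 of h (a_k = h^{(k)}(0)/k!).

L = 64 + 20·Dx^2 + Dx^4  (order 4).
h: a_k = -9, 0, 54, 0, -66, 0, 172/5, 0, -342/35, …
ICs: h(0) = -9, h′(0) = 0, h′′(0) = 108, h′′′(0) = 0.

f: a_k = 0, -3, 0, 9/2, 0, -81/40, 0, 243/560, 0, …
g: a_k = 3, 0, -3/2, 0, 1/8, 0, -1/240, 0, 1/13440, …
h₀=f·g: eliminate ⇒ L₀, order ≤ 2·2.
h=h₀': d/dx-closure on L₀ ⇒ L.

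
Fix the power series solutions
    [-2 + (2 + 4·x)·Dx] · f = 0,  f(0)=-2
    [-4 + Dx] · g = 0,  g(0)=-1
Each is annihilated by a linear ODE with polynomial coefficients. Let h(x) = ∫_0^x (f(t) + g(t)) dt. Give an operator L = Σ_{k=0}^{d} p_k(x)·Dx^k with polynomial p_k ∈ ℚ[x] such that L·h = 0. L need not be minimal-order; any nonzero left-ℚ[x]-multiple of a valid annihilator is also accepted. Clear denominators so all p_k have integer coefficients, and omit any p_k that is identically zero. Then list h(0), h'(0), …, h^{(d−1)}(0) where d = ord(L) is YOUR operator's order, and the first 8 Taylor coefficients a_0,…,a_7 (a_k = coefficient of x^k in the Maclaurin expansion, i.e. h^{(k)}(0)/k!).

f: a_k = -2, -2, 1, -1, 5/4, -7/4, 21/8, -33/8, …
g: a_k = -1, -4, -8, -32/3, -32/3, -128/15, -256/45, -1024/315, …
Weyl lclm of L_f,L_g ⇒ L₀ (ord ≤ 2).
h=∫₀ˣh₀: take L = L₀·Dx.
L = (20 + 32·x)·Dx + (-17 - 64·x - 64·x^2)·Dx^2 + (3 + 14·x + 16·x^2)·Dx^3  (order 3).
h: a_k = 0, -3, -3, -7/3, -35/12, -113/60, -617/360, -1103/2520, …
ICs: h(0) = 0, h′(0) = -3, h′′(0) = -6.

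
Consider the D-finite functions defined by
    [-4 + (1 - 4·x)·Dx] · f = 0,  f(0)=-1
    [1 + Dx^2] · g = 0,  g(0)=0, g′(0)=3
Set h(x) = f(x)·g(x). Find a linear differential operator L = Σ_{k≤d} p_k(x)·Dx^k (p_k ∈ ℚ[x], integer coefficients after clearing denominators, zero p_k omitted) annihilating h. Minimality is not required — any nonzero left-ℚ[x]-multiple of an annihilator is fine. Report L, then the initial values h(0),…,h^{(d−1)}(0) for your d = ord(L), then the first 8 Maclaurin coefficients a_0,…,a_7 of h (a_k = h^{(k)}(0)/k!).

f: a_k = -1, -4, -16, -64, -256, -1024, -4096, -16384, …
g: a_k = 0, 3, 0, -1/2, 0, 1/40, 0, -1/1680, …
Sym-product of L_f,L_g gives L₀ (≤ ord 2).
L = (-1 + 4·x) + 8·Dx + (-1 + 4·x)·Dx^2  (order 2).
h: a_k = 0, -3, -12, -95/2, -190, -30401/40, -30401/10, -20429471/1680, …
ICs: h(0) = 0, h′(0) = -3.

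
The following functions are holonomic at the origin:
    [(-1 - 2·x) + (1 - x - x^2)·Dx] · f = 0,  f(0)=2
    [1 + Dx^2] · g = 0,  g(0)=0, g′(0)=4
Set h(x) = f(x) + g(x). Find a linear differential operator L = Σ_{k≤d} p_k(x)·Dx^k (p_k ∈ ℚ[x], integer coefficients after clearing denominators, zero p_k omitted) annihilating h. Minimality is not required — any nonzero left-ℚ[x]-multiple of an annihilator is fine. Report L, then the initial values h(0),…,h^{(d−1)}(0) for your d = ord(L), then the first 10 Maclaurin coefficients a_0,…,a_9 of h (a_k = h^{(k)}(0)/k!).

L = (19 + 48·x + 31·x^2 + 24·x^3 + 5·x^4 + 2·x^5) + (-5 + x + 4·x^2 + 7·x^3 + 6·x^4 + 3·x^5 + x^6)·Dx + (19 + 48·x + 31·x^2 + 24·x^3 + 5·x^4 + 2·x^5)·Dx^2 + (-5 + x + 4·x^2 + 7·x^3 + 6·x^4 + 3·x^5 + x^6)·Dx^3  (order 3).
h: a_k = 2, 6, 4, 16/3, 10, 481/30, 26, 52919/1260, 68, 9979201/90720, …
ICs: h(0) = 2, h′(0) = 6, h′′(0) = 8.

f: a_k = 2, 2, 4, 6, 10, 16, 26, 42, 68, 110, …
g: a_k = 0, 4, 0, -2/3, 0, 1/30, 0, -1/1260, 0, 1/90720, …
Sum ⇒ L₀ = lclm(L_f,L_g) in ℚ(x)⟨Dx⟩.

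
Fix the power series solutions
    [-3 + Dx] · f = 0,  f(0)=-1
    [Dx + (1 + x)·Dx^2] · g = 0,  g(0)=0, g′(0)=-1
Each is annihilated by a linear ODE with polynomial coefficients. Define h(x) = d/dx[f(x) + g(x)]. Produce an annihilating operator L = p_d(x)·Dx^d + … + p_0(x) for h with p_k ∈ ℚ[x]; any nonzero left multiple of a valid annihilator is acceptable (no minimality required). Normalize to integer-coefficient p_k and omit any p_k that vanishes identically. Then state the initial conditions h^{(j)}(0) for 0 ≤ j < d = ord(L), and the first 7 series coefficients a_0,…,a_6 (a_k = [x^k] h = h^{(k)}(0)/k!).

L = (-15 - 9·x) + (-7 - 18·x - 9·x^2)·Dx + (4 + 7·x + 3·x^2)·Dx^2  (order 2).
h: a_k = -4, -8, -29/2, -25/2, -89/8, -203/40, -323/80, …
ICs: h(0) = -4, h′(0) = -8.

f: a_k = -1, -3, -9/2, -9/2, -27/8, -81/40, -81/80, …
g: a_k = 0, -1, 1/2, -1/3, 1/4, -1/5, 1/6, …
Weyl lclm of L_f,L_g ⇒ L₀ (ord ≤ 3).
h₀' ⇒ L via d/dx closure of L₀.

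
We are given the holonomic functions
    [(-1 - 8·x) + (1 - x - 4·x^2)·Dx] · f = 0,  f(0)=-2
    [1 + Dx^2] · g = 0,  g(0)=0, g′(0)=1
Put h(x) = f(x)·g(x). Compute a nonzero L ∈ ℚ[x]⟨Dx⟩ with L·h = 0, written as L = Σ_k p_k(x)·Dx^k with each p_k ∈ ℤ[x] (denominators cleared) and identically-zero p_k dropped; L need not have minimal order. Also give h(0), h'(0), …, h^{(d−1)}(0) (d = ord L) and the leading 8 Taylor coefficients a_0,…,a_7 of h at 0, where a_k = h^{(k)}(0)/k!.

f: a_k = -2, -2, -10, -18, -58, -130, -362, -882, …
g: a_k = 0, 1, 0, -1/6, 0, 1/120, 0, -1/5040, …
L₀ := L_f ⊗_s L_g (sym. prod.), ord ≤ 2.
L = (7 + x + 4·x^2) + (2 + 16·x)·Dx + (-1 + x + 4·x^2)·Dx^2  (order 2).
h: a_k = 0, -2, -2, -29/3, -53/3, -1127/20, -7621/60, -888089/2520, …
ICs: h(0) = 0, h′(0) = -2.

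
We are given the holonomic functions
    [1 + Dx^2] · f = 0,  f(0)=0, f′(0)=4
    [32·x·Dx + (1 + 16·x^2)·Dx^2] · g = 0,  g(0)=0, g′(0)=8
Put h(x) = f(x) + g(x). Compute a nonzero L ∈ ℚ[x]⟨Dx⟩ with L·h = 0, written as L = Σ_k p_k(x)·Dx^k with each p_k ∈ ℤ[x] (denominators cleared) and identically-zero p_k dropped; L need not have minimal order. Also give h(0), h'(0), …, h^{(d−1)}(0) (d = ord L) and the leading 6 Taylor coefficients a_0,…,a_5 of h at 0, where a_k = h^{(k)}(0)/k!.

L = (-6112·x + 99328·x^3 + 8192·x^5)·Dx + (-31 + 1072·x^2 + 25344·x^4 + 4096·x^6)·Dx^2 + (-6112·x + 99328·x^3 + 8192·x^5)·Dx^3 + (-31 + 1072·x^2 + 25344·x^4 + 4096·x^6)·Dx^4  (order 4).
h: a_k = 0, 12, 0, -130/3, 0, 12289/30, …
ICs: h(0) = 0, h′(0) = 12, h′′(0) = 0, h′′′(0) = -260.

f: a_k = 0, 4, 0, -2/3, 0, 1/30, …
g: a_k = 0, 8, 0, -128/3, 0, 2048/5, …
L₀ := lclm(L_f,L_g); ord L₀ ≤ 2+2.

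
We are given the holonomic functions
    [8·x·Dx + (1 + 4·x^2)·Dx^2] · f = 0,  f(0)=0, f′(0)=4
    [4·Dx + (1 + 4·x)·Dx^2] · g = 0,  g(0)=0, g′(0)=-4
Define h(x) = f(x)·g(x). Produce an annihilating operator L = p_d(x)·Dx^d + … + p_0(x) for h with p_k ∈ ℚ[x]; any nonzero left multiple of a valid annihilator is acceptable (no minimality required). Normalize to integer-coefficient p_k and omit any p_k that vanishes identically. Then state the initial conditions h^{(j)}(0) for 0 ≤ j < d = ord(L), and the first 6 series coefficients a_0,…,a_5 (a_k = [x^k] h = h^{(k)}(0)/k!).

f: a_k = 0, 4, 0, -16/3, 0, 64/5, …
g: a_k = 0, -4, 8, -64/3, 64, -1024/5, …
Product ⇒ symmetric product L₀, ord ≤ 4.
L = (96 + 640·x + 1408·x^2 + 7680·x^3 + 15360·x^4 + 26624·x^5 + 8192·x^7)·Dx + (24 + 320·x + 2656·x^2 + 9728·x^3 + 28160·x^4 + 47616·x^5 + 71680·x^6 + 6144·x^7 + 28672·x^8)·Dx^2 + (12 + 104·x + 672·x^2 + 2976·x^3 + 8256·x^4 + 18048·x^5 + 24576·x^6 + 35328·x^7 + 6144·x^8 + 16384·x^9)·Dx^3 + (1 + 12·x + 68·x^2 + 256·x^3 + 696·x^4 + 1536·x^5 + 2688·x^6 + 3072·x^7 + 4224·x^8 + 1024·x^9 + 2048·x^10)·Dx^4  (order 4).
h: a_k = 0, 0, -16, 32, -64, 640/3, …
ICs: h(0) = 0, h′(0) = 0, h′′(0) = -32, h′′′(0) = 192.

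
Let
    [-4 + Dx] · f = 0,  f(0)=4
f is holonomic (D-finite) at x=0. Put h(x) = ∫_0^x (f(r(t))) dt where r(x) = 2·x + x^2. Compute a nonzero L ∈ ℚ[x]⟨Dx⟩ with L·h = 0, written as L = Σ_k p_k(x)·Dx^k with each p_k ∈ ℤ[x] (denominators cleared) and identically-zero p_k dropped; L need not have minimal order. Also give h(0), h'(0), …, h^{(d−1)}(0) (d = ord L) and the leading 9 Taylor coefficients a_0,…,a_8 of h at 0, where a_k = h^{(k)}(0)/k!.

L = (-8 - 8·x)·Dx + Dx^2  (order 2).
h: a_k = 0, 4, 16, 48, 352/3, 736/3, 6784/15, 236416/315, 358528/315, …
ICs: h(0) = 0, h′(0) = 4.

f: a_k = 4, 16, 32, 128/3, 128/3, 512/15, 1024/45, 4096/315, 2048/315, …
h₀=f(r): pull back L_f along r ⇒ L₀.
Integrate: L := L₀·Dx.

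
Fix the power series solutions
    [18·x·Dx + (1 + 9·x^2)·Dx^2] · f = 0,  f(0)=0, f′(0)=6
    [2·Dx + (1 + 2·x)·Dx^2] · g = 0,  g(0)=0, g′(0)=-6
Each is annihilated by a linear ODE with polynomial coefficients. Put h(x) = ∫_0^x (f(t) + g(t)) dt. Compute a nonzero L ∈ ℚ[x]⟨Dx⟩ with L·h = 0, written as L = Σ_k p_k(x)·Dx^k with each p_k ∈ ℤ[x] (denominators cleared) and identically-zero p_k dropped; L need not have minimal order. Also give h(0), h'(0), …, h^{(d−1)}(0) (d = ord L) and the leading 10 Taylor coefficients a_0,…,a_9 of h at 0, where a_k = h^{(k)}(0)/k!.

L = (-18 - 108·x + 486·x^2 + 324·x^3)·Dx^2 + (-13 - 36·x + 135·x^2 + 972·x^3 + 648·x^4)·Dx^3 + (-1 + 7·x + 18·x^2 + 81·x^3 + 243·x^4 + 162·x^5)·Dx^4  (order 4).
h: a_k = 0, 0, 0, 2, -13/2, 12/5, 13, 32/7, -2379/28, 32/3, …
ICs: h(0) = 0, h′(0) = 0, h′′(0) = 0, h′′′(0) = 12.

f: a_k = 0, 6, 0, -18, 0, 486/5, 0, -4374/7, 0, 4374, …
g: a_k = 0, -6, 6, -8, 12, -96/5, 32, -384/7, 96, -512/3, …
Weyl lclm of L_f,L_g ⇒ L₀ (ord ≤ 4).
∫: right-multiply L₀ by Dx.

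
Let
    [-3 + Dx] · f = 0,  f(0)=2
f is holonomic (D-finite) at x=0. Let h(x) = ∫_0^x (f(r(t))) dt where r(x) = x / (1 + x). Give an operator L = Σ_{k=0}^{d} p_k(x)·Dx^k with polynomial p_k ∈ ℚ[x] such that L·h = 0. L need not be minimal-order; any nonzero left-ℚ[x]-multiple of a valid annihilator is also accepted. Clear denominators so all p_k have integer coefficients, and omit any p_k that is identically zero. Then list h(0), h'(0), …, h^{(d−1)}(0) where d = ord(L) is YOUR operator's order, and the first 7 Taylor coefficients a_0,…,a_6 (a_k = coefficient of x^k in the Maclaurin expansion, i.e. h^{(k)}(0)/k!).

L = -3·Dx + (1 + 2·x + x^2)·Dx^2  (order 2).
h: a_k = 0, 2, 3, 1, -3/4, 3/20, 7/40, …
ICs: h(0) = 0, h′(0) = 2.

f: a_k = 2, 6, 9, 9, 27/4, 81/20, 81/40, …
h₀=f(r): pull back L_f along r ⇒ L₀.
h=∫h₀ ⇒ L = L₀·Dx.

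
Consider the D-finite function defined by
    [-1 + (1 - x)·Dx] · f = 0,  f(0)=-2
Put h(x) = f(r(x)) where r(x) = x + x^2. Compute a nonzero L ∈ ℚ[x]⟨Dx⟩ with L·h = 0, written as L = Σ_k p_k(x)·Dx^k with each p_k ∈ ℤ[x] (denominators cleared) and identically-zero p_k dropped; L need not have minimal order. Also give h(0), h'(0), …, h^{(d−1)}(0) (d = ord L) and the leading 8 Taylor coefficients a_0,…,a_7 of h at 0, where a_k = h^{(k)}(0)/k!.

f: a_k = -2, -2, -2, -2, -2, -2, -2, -2, …
Change of var in L_f (x↦r) gives L₀.
L = (1 + 2·x) + (-1 + x + x^2)·Dx  (order 1).
h: a_k = -2, -2, -4, -6, -10, -16, -26, -42, …
ICs: h(0) = -2.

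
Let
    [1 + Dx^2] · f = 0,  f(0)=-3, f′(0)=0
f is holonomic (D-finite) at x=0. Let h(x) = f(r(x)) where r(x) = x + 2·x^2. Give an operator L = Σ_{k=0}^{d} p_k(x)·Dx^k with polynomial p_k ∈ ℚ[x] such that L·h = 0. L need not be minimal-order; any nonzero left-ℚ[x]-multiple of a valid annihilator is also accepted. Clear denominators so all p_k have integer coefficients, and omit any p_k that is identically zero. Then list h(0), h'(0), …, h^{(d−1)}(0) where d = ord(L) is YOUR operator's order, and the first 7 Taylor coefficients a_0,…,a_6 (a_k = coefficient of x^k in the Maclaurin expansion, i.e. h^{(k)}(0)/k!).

f: a_k = -3, 0, 3/2, 0, -1/8, 0, 1/240, …
Change of var in L_f (x↦r) gives L₀.
L = (1 + 12·x + 48·x^2 + 64·x^3) - 4·Dx + (1 + 4·x)·Dx^2  (order 2).
h: a_k = -3, 0, 3/2, 6, 47/8, -1, -719/240, …
ICs: h(0) = -3, h′(0) = 0.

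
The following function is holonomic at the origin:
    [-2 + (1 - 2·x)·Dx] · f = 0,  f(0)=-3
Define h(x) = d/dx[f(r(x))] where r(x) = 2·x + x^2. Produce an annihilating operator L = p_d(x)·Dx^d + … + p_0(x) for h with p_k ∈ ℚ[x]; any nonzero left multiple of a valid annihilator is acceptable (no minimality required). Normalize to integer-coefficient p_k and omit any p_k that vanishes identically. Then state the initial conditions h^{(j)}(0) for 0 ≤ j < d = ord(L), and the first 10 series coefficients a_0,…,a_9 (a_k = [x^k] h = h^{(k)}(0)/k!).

f: a_k = -3, -6, -12, -24, -48, -96, -192, -384, -768, -1536, …
f∘r: x↦r, Dx↦Dx/r' in L_f ⇒ L₀.
Derive L from L₀ (diff closure).
L = (9 + 12·x + 6·x^2) + (-1 + 3·x + 6·x^2 + 2·x^3)·Dx  (order 1).
h: a_k = -12, -108, -720, -4272, -23760, -126864, -658560, -3348864, -16763328, -82875840, …
ICs: h(0) = -12.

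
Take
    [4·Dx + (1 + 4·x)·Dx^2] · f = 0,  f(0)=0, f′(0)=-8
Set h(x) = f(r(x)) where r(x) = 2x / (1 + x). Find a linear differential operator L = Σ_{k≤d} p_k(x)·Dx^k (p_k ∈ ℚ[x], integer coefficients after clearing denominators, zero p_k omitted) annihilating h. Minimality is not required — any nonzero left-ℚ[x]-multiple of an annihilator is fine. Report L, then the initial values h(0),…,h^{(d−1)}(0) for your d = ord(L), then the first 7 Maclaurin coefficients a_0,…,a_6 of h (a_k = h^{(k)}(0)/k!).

f: a_k = 0, -8, 16, -128/3, 128, -2048/5, 4096/3, …
h₀=f(r): pull back L_f along r ⇒ L₀.
L = (10 + 18·x)·Dx + (1 + 10·x + 9·x^2)·Dx^2  (order 2).
h: a_k = 0, -16, 80, -1456/3, 3280, -118096/5, 531440/3, …
ICs: h(0) = 0, h′(0) = -16.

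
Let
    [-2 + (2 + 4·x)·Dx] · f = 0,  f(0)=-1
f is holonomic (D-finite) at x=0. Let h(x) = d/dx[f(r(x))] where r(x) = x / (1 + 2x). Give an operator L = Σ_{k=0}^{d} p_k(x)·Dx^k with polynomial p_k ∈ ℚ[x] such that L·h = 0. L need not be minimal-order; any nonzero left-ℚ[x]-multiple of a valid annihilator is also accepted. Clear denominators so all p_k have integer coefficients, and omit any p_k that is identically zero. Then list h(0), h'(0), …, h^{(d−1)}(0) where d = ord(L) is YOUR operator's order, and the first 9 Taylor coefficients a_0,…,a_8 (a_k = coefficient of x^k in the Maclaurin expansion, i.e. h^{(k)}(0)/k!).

L = (-5 - 16·x) + (-1 - 6·x - 8·x^2)·Dx  (order 1).
h: a_k = -1, 5, -39/2, 141/2, -1995/8, 7059/8, -50435/16, 182461/16, -5347827/128, …
ICs: h(0) = -1.

f: a_k = -1, -1, 1/2, -1/2, 5/8, -7/8, 21/16, -33/16, 429/128, …
f∘r: x↦r, Dx↦Dx/r' in L_f ⇒ L₀.
Differentiate: ansatz ord ≤ ord L₀ ⇒ L.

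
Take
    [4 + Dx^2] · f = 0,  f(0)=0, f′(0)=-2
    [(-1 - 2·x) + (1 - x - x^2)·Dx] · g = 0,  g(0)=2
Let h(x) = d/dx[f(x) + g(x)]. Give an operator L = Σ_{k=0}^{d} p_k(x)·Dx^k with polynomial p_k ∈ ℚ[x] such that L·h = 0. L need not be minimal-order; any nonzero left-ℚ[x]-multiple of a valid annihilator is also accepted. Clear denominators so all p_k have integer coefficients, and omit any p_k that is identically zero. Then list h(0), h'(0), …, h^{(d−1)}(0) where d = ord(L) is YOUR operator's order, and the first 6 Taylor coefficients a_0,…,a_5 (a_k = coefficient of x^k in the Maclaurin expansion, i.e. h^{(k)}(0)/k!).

f: a_k = 0, -2, 0, 4/3, 0, -4/15, …
g: a_k = 2, 2, 4, 6, 10, 16, …
Weyl lclm of L_f,L_g ⇒ L₀ (ord ≤ 3).
Derive L from L₀ (diff closure).
L = (272 + 704·x + 880·x^2 + 400·x^3 + 320·x^4 + 144·x^5 + 48·x^6) + (-44 - 52·x + 108·x^2 + 80·x^3 + 40·x^4 + 72·x^5 + 56·x^6 + 16·x^7)·Dx + (68 + 176·x + 220·x^2 + 100·x^3 + 80·x^4 + 36·x^5 + 12·x^6)·Dx^2 + (-11 - 13·x + 27·x^2 + 20·x^3 + 10·x^4 + 18·x^5 + 14·x^6 + 4·x^7)·Dx^3  (order 3).
h: a_k = 0, 8, 22, 40, 236/3, 156, …
ICs: h(0) = 0, h′(0) = 8, h′′(0) = 44.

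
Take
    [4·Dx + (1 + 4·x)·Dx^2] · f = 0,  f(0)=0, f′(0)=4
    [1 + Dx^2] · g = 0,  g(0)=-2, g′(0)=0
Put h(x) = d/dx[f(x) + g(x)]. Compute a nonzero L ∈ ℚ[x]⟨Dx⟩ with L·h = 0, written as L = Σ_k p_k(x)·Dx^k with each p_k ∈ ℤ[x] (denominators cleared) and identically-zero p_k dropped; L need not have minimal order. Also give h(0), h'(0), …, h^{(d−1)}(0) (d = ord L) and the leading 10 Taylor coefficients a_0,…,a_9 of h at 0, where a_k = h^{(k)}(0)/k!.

f: a_k = 0, 4, -8, 64/3, -64, 1024/5, -2048/3, 16384/7, -8192, 262144/9, …
g: a_k = -2, 0, 1, 0, -1/12, 0, 1/360, 0, -1/20160, 0, …
h₀=f+g: left-lcm gives L₀, ord ≤ 4.
Derive L from L₀ (diff closure).
L = (388 + 32·x + 64·x^2) + (33 + 140·x + 48·x^2 + 64·x^3)·Dx + (388 + 32·x + 64·x^2)·Dx^2 + (33 + 140·x + 48·x^2 + 64·x^3)·Dx^3  (order 3).
h: a_k = 4, -14, 64, -769/3, 1024, -245759/60, 16384, -165150721/2520, 262144, -190253629439/181440, …
ICs: h(0) = 4, h′(0) = -14, h′′(0) = 128.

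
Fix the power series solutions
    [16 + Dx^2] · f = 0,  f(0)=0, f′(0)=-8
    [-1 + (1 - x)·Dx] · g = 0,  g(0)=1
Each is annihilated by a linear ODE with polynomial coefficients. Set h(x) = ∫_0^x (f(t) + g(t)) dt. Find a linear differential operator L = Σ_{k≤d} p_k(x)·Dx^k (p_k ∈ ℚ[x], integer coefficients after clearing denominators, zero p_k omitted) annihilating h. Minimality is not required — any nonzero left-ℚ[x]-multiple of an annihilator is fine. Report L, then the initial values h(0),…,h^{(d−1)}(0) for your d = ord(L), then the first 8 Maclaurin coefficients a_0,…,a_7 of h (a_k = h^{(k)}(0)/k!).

f: a_k = 0, -8, 0, 64/3, 0, -256/15, 0, 2048/315, …
g: a_k = 1, 1, 1, 1, 1, 1, 1, 1, …
h₀=f+g: left-lcm gives L₀, ord ≤ 3.
∫: right-multiply L₀ by Dx.
L = (-176 + 256·x - 128·x^2)·Dx + (144 - 400·x + 384·x^2 - 128·x^3)·Dx^2 + (-11 + 16·x - 8·x^2)·Dx^3 + (9 - 25·x + 24·x^2 - 8·x^3)·Dx^4  (order 4).
h: a_k = 0, 1, -7/2, 1/3, 67/12, 1/5, -241/90, 1/7, …
ICs: h(0) = 0, h′(0) = 1, h′′(0) = -7, h′′′(0) = 2.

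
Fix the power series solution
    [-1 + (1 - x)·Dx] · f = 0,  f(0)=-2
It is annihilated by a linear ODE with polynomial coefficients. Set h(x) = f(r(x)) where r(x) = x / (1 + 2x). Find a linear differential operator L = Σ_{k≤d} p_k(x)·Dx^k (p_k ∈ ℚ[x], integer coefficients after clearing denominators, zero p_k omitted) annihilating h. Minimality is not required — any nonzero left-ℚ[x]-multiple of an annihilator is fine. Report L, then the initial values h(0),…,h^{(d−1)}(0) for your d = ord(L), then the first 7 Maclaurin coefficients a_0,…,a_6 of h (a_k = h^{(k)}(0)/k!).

L = -1 + (1 + 3·x + 2·x^2)·Dx  (order 1).
h: a_k = -2, -2, 2, -2, 2, -2, 2, …
ICs: h(0) = -2.

f: a_k = -2, -2, -2, -2, -2, -2, -2, …
Change of var in L_f (x↦r) gives L₀.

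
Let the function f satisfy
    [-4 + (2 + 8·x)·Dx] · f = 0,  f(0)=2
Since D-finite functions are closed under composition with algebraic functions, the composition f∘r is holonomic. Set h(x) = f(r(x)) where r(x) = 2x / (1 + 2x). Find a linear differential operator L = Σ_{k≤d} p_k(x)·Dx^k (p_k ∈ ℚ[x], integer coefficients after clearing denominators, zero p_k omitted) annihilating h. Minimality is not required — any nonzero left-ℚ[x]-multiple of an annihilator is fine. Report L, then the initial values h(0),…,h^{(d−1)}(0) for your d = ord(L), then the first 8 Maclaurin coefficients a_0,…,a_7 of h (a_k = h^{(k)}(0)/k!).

L = -4 + (1 + 12·x + 20·x^2)·Dx  (order 1).
h: a_k = 2, 8, -32, 160, -960, 6528, -48128, 374272, …
ICs: h(0) = 2.

f: a_k = 2, 4, -4, 8, -20, 56, -168, 528, …
L₀ from L_f via x↦r, Dx↦r'^{-1}Dx.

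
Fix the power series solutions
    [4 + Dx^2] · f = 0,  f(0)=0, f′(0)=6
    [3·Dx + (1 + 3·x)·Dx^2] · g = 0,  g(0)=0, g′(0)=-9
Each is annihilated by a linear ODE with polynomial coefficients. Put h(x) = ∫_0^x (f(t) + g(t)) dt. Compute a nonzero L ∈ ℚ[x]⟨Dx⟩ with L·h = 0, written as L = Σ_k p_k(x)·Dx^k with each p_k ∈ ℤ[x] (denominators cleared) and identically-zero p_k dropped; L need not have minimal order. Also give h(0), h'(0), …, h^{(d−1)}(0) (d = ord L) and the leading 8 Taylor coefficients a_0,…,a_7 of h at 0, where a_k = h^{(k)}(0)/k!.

L = (348 + 144·x + 216·x^2)·Dx^2 + (44 + 180·x + 216·x^2 + 216·x^3)·Dx^3 + (87 + 36·x + 54·x^2)·Dx^4 + (11 + 45·x + 54·x^2 + 54·x^3)·Dx^5  (order 5).
h: a_k = 0, 0, -3/2, 9/2, -31/4, 243/20, -145/6, 729/14, …
ICs: h(0) = 0, h′(0) = 0, h′′(0) = -3, h′′′(0) = 27, h′′′′(0) = -186.

f: a_k = 0, 6, 0, -4, 0, 4/5, 0, -8/105, …
g: a_k = 0, -9, 27/2, -27, 243/4, -729/5, 729/2, -6561/7, …
f+g: L₀ = lclm(L_f,L_g), ord ≤ 2+2.
h=∫h₀ ⇒ L = L₀·Dx.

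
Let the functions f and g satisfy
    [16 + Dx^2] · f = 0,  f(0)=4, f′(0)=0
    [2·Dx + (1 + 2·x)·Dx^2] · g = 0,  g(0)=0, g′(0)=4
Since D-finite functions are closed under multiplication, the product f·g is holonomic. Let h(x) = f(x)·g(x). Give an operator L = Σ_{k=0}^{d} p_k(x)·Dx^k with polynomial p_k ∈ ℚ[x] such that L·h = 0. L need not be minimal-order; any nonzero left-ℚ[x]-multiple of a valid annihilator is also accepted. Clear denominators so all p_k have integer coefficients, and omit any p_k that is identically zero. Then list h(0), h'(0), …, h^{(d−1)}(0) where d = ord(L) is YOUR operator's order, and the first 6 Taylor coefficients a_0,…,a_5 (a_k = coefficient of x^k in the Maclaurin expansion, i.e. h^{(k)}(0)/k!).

f: a_k = 4, 0, -32, 0, 128/3, 0, …
g: a_k = 0, 4, -4, 16/3, -8, 64/5, …
L₀ := L_f ⊗_s L_g (sym. prod.), ord ≤ 4.
L = (2688 + 27648·x + 93184·x^2 + 131072·x^3 + 65536·x^4) + (896 + 5888·x + 12288·x^2 + 8192·x^3)·Dx + (408 + 3712·x + 11904·x^2 + 16384·x^3 + 8192·x^4)·Dx^2 + (56 + 368·x + 768·x^2 + 512·x^3)·Dx^3 + (15 + 124·x + 380·x^2 + 512·x^3 + 256·x^4)·Dx^4  (order 4).
h: a_k = 0, 16, -16, -320/3, 96, 256/5, …
ICs: h(0) = 0, h′(0) = 16, h′′(0) = -32, h′′′(0) = -640.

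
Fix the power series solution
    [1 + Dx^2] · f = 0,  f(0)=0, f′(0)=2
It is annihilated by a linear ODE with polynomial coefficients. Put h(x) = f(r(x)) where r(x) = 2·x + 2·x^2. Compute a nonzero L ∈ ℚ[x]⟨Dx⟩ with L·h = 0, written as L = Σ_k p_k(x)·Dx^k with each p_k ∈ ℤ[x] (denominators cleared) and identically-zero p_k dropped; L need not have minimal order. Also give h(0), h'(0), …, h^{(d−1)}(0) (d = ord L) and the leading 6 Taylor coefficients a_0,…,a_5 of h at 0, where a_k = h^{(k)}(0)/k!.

f: a_k = 0, 2, 0, -1/3, 0, 1/60, …
L₀ from L_f via x↦r, Dx↦r'^{-1}Dx.
L = (4 + 24·x + 48·x^2 + 32·x^3) - 2·Dx + (1 + 2·x)·Dx^2  (order 2).
h: a_k = 0, 4, 4, -8/3, -8, -112/15, …
ICs: h(0) = 0, h′(0) = 4.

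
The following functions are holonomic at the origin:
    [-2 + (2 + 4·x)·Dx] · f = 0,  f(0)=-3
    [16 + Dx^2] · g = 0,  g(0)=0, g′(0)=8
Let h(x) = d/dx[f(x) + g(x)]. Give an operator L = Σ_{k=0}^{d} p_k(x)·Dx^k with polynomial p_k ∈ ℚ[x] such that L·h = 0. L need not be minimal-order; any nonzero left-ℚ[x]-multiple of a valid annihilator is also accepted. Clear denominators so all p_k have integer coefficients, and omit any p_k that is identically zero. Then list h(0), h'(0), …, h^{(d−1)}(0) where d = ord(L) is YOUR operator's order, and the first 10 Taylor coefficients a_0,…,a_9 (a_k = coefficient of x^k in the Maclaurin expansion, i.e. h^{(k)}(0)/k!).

L = (-496 - 1024·x - 1024·x^2) + (-304 - 1632·x - 3072·x^2 - 2048·x^3)·Dx + (-31 - 64·x - 64·x^2)·Dx^2 + (-19 - 102·x - 192·x^2 - 128·x^3)·Dx^3  (order 3).
h: a_k = 5, 3, -137/2, 15/2, 1733/24, 189/8, -63953/720, 1287/16, -5556787/40320, 36465/128, …
ICs: h(0) = 5, h′(0) = 3, h′′(0) = -137.

f: a_k = -3, -3, 3/2, -3/2, 15/8, -21/8, 63/16, -99/16, 1287/128, -2145/128, …
g: a_k = 0, 8, 0, -64/3, 0, 256/15, 0, -2048/315, 0, 4096/2835, …
f+g: L₀ = lclm(L_f,L_g), ord ≤ 1+2.
h₀' ⇒ L via d/dx closure of L₀.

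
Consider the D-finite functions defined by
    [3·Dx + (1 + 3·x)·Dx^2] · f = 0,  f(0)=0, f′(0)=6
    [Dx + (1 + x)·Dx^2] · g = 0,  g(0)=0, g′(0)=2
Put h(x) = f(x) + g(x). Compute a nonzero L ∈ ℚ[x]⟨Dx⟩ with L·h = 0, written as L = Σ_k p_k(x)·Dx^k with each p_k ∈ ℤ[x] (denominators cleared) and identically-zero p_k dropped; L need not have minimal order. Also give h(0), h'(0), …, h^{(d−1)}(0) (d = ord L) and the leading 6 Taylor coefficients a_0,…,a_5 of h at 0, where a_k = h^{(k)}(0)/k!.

f: a_k = 0, 6, -9, 18, -81/2, 486/5, …
g: a_k = 0, 2, -1, 2/3, -1/2, 2/5, …
Sum ⇒ L₀ = lclm(L_f,L_g) in ℚ(x)⟨Dx⟩.
L = 6·Dx + (8 + 12·x)·Dx^2 + (1 + 4·x + 3·x^2)·Dx^3  (order 3).
h: a_k = 0, 8, -10, 56/3, -41, 488/5, …
ICs: h(0) = 0, h′(0) = 8, h′′(0) = -20.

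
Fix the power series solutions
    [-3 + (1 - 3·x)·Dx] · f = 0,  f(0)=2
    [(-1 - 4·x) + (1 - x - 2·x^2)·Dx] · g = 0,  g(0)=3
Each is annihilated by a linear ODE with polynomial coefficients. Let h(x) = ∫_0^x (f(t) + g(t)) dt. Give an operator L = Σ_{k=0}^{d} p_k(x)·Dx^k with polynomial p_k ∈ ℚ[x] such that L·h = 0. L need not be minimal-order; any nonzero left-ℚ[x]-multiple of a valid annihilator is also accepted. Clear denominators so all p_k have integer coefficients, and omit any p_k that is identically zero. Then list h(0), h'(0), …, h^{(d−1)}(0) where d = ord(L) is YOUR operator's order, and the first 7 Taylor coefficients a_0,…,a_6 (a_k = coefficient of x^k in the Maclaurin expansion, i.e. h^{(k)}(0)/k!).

f: a_k = 2, 6, 18, 54, 162, 486, 1458, …
g: a_k = 3, 3, 9, 15, 33, 63, 129, …
h₀=f+g: left-lcm gives L₀, ord ≤ 2.
h=∫₀ˣh₀: take L = L₀·Dx.
L = (-36·x + 36·x^2 - 36·x^3)·Dx + (6 - 6·x - 30·x^2 + 54·x^3 - 72·x^4)·Dx^2 + (-1 + 6·x - 12·x^2 + 8·x^3 + 9·x^4 - 18·x^5)·Dx^3  (order 3).
h: a_k = 0, 5, 9/2, 9, 69/4, 39, 183/2, …
ICs: h(0) = 0, h′(0) = 5, h′′(0) = 9.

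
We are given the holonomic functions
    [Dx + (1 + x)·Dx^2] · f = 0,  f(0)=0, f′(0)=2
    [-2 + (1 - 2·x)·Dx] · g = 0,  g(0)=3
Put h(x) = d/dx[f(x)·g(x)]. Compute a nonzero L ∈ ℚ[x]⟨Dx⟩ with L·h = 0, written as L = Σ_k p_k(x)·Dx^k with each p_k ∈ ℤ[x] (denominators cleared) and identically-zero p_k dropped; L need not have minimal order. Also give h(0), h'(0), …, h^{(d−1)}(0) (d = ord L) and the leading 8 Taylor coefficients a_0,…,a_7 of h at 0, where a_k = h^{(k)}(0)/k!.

f: a_k = 0, 2, -1, 2/3, -1/2, 2/5, -1/3, 2/7, …
g: a_k = 3, 6, 12, 24, 48, 96, 192, 384, …
f·g: L₀ = L_f ⊗_s L_g, ord ≤ 2·1.
h=h₀': d/dx-closure on L₀ ⇒ L.
L = 8 + (4 + 10·x)·Dx + (-1 + x + 2·x^2)·Dx^2  (order 2).
h: a_k = 6, 18, 60, 154, 391, 4662/5, 10908/5, 174318/35, …
ICs: h(0) = 6, h′(0) = 18.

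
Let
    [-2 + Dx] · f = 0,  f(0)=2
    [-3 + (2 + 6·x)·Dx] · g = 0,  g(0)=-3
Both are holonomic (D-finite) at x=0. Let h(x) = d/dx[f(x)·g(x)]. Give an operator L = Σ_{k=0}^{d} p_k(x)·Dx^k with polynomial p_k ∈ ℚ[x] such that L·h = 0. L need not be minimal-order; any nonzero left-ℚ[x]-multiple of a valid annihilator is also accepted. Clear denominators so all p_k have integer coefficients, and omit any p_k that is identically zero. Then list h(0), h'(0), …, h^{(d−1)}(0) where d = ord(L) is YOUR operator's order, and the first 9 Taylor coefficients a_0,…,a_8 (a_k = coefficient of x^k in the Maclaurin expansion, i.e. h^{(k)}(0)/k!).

f: a_k = 2, 4, 4, 8/3, 4/3, 8/15, 8/45, 16/315, 4/315, …
g: a_k = -3, -9/2, 27/8, -81/16, 1215/128, -5103/256, 45927/1024, -216513/2048, 8444007/32768, …
f·g: L₀ = L_f ⊗_s L_g, ord ≤ 1·1.
Differentiate: ansatz ord ≤ ord L₀ ⇒ L.
L = (31 + 168·x + 144·x^2) + (-14 - 66·x - 72·x^2)·Dx  (order 1).
h: a_k = -21, -93/2, -543/8, -241/16, -13279/128, 276497/1280, -9930589/15360, 56288873/30720, -18061579639/3440640, …
ICs: h(0) = -21.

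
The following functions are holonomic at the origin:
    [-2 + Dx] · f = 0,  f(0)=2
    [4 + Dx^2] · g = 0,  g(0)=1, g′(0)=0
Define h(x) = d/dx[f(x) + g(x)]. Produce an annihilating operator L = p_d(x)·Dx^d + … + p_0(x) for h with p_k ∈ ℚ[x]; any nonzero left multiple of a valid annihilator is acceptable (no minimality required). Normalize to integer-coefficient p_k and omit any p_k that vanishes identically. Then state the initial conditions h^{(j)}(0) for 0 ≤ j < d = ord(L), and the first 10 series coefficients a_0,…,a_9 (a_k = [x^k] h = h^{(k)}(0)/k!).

f: a_k = 2, 4, 4, 8/3, 4/3, 8/15, 8/45, 16/315, 4/315, 8/2835, …
g: a_k = 1, 0, -2, 0, 2/3, 0, -4/45, 0, 2/315, 0, …
Sum ⇒ L₀ = lclm(L_f,L_g) in ℚ(x)⟨Dx⟩.
h=h₀': d/dx-closure on L₀ ⇒ L.
L = 8 - 4·Dx + 2·Dx^2 - Dx^3  (order 3).
h: a_k = 4, 4, 8, 8, 8/3, 8/15, 16/45, 16/105, 8/315, 8/2835, …
ICs: h(0) = 4, h′(0) = 4, h′′(0) = 16.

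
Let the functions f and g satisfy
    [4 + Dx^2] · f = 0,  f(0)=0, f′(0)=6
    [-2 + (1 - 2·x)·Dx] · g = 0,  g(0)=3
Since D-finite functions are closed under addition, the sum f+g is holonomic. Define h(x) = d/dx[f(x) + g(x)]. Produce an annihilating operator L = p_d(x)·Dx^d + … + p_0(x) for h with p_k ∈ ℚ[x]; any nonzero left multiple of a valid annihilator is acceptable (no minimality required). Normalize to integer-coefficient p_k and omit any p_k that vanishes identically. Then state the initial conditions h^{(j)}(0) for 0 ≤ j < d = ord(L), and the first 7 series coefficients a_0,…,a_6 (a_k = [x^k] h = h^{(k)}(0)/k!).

L = (208 - 64·x + 64·x^2) + (-28 + 72·x - 48·x^2 + 32·x^3)·Dx + (52 - 16·x + 16·x^2)·Dx^2 + (-7 + 18·x - 12·x^2 + 8·x^3)·Dx^3  (order 3).
h: a_k = 12, 24, 60, 192, 484, 1152, 40312/15, …
ICs: h(0) = 12, h′(0) = 24, h′′(0) = 120.

f: a_k = 0, 6, 0, -4, 0, 4/5, 0, …
g: a_k = 3, 6, 12, 24, 48, 96, 192, …
Sum ⇒ L₀ = lclm(L_f,L_g) in ℚ(x)⟨Dx⟩.
Derive L from L₀ (diff closure).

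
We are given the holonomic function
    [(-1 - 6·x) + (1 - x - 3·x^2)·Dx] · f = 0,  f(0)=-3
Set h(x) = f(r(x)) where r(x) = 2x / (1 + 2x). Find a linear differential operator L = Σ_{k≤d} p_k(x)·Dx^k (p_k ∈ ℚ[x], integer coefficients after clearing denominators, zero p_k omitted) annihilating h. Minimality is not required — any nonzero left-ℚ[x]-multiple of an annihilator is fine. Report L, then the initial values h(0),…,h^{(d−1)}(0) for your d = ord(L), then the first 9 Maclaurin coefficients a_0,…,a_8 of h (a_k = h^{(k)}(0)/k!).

L = (2 + 28·x) + (-1 - 4·x + 8·x^2 + 24·x^3)·Dx  (order 1).
h: a_k = -3, -6, -36, 0, -432, 864, -6912, 24192, -131328, …
ICs: h(0) = -3.

f: a_k = -3, -3, -12, -21, -57, -120, -291, -651, -1524, …
h₀=f(r): pull back L_f along r ⇒ L₀.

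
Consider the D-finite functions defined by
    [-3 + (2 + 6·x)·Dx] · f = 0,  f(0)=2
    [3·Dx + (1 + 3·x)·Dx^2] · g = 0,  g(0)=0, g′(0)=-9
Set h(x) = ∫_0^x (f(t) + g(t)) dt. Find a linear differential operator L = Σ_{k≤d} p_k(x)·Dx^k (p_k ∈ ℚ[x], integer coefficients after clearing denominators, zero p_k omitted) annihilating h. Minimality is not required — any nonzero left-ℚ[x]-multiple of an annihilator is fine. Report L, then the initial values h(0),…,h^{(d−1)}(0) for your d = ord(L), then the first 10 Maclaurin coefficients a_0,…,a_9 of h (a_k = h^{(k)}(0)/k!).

f: a_k = 2, 3, -9/4, 27/8, -405/64, 1701/128, -15309/512, 72171/1024, -2814669/16384, 14073345/32768, …
g: a_k = 0, -9, 27/2, -27, 243/4, -729/5, 729/2, -6561/7, 19683/8, -6561, …
L₀ := lclm(L_f,L_g); ord L₀ ≤ 1+2.
h=∫₀ˣh₀: take L = L₀·Dx.
L = 9·Dx^2 + (15 + 45·x)·Dx^3 + (2 + 12·x + 18·x^2)·Dx^4  (order 4).
h: a_k = 0, 2, -3, 15/4, -189/32, 3483/320, -28269/1280, 171315/3584, -6213267/57344, 4166235/16384, …
ICs: h(0) = 0, h′(0) = 2, h′′(0) = -6, h′′′(0) = 45/2.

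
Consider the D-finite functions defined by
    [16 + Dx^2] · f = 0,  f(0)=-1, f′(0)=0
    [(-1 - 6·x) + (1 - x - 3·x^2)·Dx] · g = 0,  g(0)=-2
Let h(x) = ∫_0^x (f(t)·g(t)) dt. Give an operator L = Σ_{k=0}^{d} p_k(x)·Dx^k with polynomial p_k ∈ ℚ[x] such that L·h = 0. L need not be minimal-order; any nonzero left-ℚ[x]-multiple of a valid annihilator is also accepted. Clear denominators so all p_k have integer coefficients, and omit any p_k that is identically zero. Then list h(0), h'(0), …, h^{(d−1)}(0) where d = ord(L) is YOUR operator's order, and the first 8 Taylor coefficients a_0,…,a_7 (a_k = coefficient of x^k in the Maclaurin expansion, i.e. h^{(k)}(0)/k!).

L = (-10 + 16·x + 48·x^2)·Dx + (2 + 12·x)·Dx^2 + (-1 + x + 3·x^2)·Dx^3  (order 3).
h: a_k = 0, 2, 1, -8/3, -1/2, -14/15, -16/9, -1622/315, …
ICs: h(0) = 0, h′(0) = 2, h′′(0) = 2.

f: a_k = -1, 0, 8, 0, -32/3, 0, 256/45, 0, …
g: a_k = -2, -2, -8, -14, -38, -80, -194, -434, …
Sym-product of L_f,L_g gives L₀ (≤ ord 2).
Integrate: L := L₀·Dx.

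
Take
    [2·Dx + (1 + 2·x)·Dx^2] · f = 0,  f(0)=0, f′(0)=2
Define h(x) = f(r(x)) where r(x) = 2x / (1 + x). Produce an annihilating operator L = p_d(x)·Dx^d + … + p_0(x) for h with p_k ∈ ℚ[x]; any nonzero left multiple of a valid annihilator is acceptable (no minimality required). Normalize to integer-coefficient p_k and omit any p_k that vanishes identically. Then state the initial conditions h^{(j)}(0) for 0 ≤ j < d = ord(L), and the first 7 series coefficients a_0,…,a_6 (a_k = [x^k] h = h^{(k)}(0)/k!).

f: a_k = 0, 2, -2, 8/3, -4, 32/5, -32/3, …
h₀=f(r): pull back L_f along r ⇒ L₀.
L = (6 + 10·x)·Dx + (1 + 6·x + 5·x^2)·Dx^2  (order 2).
h: a_k = 0, 4, -12, 124/3, -156, 3124/5, -2604, …
ICs: h(0) = 0, h′(0) = 4.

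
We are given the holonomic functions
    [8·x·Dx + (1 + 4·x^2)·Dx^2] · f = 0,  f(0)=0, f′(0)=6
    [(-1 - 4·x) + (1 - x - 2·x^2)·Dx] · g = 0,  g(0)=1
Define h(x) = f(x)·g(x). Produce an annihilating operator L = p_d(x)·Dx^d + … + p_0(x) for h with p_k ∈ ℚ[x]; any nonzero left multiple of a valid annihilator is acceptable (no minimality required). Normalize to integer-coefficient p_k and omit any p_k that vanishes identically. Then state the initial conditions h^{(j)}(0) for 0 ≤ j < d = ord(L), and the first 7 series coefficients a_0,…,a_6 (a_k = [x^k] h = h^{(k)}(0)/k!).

f: a_k = 0, 6, 0, -8, 0, 96/5, 0, …
g: a_k = 1, 1, 3, 5, 11, 21, 43, …
h₀=f·g: eliminate ⇒ L₀, order ≤ 2·1.
L = (4 + 8·x + 48·x^2) + (2 + 16·x^2 + 48·x^3)·Dx + (-1 + x - 2·x^2 + 4·x^3 + 8·x^4)·Dx^2  (order 2).
h: a_k = 0, 6, 6, 10, 22, 306/5, 526/5, …
ICs: h(0) = 0, h′(0) = 6.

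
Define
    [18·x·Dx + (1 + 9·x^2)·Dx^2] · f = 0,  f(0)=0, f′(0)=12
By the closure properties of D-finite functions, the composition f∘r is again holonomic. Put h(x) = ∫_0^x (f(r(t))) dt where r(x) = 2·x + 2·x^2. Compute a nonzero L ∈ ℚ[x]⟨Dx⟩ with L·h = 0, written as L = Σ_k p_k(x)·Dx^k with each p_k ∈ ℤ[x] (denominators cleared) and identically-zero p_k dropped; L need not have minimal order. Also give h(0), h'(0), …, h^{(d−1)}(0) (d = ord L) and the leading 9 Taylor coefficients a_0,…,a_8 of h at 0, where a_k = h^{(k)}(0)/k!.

L = (-2 + 72·x + 288·x^2 + 432·x^3 + 216·x^4)·Dx^2 + (1 + 2·x + 36·x^2 + 144·x^3 + 180·x^4 + 72·x^5)·Dx^3  (order 3).
h: a_k = 0, 0, 12, 8, -72, -864/5, 4464/5, 30816/7, -85536/7, …
ICs: h(0) = 0, h′(0) = 0, h′′(0) = 24.

f: a_k = 0, 12, 0, -36, 0, 972/5, 0, -8748/7, 0, …
Substitute x→r, Dx→(1/r')Dx; clear ⇒ L₀.
h=∫₀ˣh₀: take L = L₀·Dx.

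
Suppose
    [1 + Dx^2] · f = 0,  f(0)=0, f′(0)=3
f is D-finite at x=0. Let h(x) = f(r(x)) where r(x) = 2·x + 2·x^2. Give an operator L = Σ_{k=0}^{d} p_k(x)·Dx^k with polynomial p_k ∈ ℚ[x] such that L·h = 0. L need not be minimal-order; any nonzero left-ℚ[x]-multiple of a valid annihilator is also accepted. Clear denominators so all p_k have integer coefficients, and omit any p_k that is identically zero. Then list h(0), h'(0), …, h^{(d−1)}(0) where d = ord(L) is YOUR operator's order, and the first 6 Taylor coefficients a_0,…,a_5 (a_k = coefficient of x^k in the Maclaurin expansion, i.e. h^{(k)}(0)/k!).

L = (4 + 24·x + 48·x^2 + 32·x^3) - 2·Dx + (1 + 2·x)·Dx^2  (order 2).
h: a_k = 0, 6, 6, -4, -12, -56/5, …
ICs: h(0) = 0, h′(0) = 6.

f: a_k = 0, 3, 0, -1/2, 0, 1/40, …
f∘r: x↦r, Dx↦Dx/r' in L_f ⇒ L₀.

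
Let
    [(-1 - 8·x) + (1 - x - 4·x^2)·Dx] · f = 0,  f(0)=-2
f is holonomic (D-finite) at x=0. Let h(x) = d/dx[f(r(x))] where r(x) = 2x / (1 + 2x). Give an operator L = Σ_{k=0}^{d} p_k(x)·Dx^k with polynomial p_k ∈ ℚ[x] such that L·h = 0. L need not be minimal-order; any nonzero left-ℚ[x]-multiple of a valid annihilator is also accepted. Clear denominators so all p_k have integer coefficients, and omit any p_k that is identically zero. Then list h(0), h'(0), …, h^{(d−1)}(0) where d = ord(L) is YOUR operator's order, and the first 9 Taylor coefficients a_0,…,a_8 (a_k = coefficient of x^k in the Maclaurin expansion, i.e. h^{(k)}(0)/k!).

f: a_k = -2, -2, -10, -18, -58, -130, -362, -882, -2330, …
h₀=f(r): pull back L_f along r ⇒ L₀.
Differentiate: ansatz ord ≤ ord L₀ ⇒ L.
L = (16 + 96·x + 960·x^2 + 1152·x^3) + (-1 - 22·x - 60·x^2 + 248·x^3 + 576·x^4)·Dx  (order 1).
h: a_k = -4, -64, 0, -2048, 5120, -61440, 258048, -1900544, 9584640, …
ICs: h(0) = -4.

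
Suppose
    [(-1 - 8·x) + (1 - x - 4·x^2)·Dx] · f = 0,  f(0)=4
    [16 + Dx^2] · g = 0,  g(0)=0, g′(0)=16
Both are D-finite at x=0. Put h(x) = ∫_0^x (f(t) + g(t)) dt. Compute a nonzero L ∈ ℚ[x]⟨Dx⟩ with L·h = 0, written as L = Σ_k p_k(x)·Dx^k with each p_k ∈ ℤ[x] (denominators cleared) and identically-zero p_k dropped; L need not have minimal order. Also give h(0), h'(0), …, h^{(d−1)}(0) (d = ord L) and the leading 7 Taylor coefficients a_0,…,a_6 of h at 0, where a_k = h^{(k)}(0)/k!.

L = (560 + 4608·x + 1664·x^2 + 6144·x^3 + 10240·x^4 + 16384·x^5)·Dx + (-208 + 272·x + 896·x^2 - 1408·x^3 - 1536·x^4 + 6144·x^5 + 8192·x^6)·Dx^2 + (35 + 288·x + 104·x^2 + 384·x^3 + 640·x^4 + 1024·x^5)·Dx^3 + (-13 + 17·x + 56·x^2 - 88·x^3 - 96·x^4 + 384·x^5 + 512·x^6)·Dx^4  (order 4).
h: a_k = 0, 4, 10, 20/3, -5/3, 116/5, 2206/45, …
ICs: h(0) = 0, h′(0) = 4, h′′(0) = 20, h′′′(0) = 40.

f: a_k = 4, 4, 20, 36, 116, 260, 724, …
g: a_k = 0, 16, 0, -128/3, 0, 512/15, 0, …
f+g: L₀ = lclm(L_f,L_g), ord ≤ 1+2.
h=∫h₀ ⇒ L = L₀·Dx.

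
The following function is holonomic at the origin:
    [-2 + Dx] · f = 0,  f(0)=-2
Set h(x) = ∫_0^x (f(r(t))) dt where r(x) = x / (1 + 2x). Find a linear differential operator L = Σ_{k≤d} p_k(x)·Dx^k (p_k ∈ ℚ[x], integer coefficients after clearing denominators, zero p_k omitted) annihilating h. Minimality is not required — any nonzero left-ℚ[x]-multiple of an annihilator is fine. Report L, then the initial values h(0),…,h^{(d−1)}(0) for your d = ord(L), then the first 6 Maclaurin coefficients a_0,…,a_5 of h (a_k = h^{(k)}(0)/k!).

f: a_k = -2, -4, -4, -8/3, -4/3, -8/15, …
Substitute x→r, Dx→(1/r')Dx; clear ⇒ L₀.
h=∫h₀ ⇒ L = L₀·Dx.
L = -2·Dx + (1 + 4·x + 4·x^2)·Dx^2  (order 2).
h: a_k = 0, -2, -2, 4/3, -2/3, -4/15, …
ICs: h(0) = 0, h′(0) = -2.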